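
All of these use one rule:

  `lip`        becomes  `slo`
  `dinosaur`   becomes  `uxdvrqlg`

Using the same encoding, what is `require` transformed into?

hulxthu

The output letters match the input read backwards, each shifted +3: lip reversed is pil. The word is reversed, then every letter is shifted forward by 3.
On require: reverse → eriuqer; then shift: e+3=h, r+3=u, i+3=l, u+3=x, q+3=t, e+3=h, r+3=u.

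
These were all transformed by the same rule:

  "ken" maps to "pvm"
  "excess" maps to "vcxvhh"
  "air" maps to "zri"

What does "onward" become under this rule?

lmdziw

Each pair mirrors across the alphabet (k↔p, e↔v, n↔m): positions sum to 25. Each letter is replaced by its mirror in the alphabet: a↔z, b↔y, c↔x, and so on (the Atbash cipher).
On onward: o↔l, n↔m, w↔d, a↔z, r↔i, d↔w.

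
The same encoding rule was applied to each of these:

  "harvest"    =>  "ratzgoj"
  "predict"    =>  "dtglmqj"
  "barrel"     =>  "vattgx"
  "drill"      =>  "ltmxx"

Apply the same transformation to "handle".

ranlxg

h(7)→r(17) and a(0)→a(0) fit y≡21x+0 (mod 26); the inverse of 21 mod 26 is 5. Treating letters as 0–25, the rule is x ↦ 21x + 0 (mod 26).
For handle: h(7)→21·7+0≡17=r; a(0)→21·0+0≡0=a; n(13)→21·13+0≡13=n; d(3)→21·3+0≡11=l; l(11)→21·11+0≡23=x; e(4)→21·4+0≡6=g (all mod 26).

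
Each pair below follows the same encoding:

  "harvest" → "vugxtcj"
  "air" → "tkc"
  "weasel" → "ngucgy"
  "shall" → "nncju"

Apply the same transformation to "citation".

pqkvcvke

The output letters match the input read backwards, each shifted +2: harvest reversed is tsevrah. Read the word backwards and shift each letter +2.
On citation: reverse → noitatic; then shift: n+2=p, o+2=q, i+2=k, t+2=v, a+2=c, t+2=v, i+2=k, c+2=e.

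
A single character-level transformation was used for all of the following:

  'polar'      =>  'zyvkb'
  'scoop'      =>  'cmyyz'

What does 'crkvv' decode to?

Compare letters: p→z is +10, o→y is +10, l→v is +10 — a constant shift. This is a Caesar cipher with shift 10.
Decoding crkvv: c−10=s, r−10=h, k−10=a, v−10=l, v−10=l.

shall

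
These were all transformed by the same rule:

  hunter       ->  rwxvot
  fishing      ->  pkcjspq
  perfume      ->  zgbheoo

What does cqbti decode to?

The shifts repeat in a cycle of length 2: positions 0,1,… shift by +10, +2, then the pattern repeats.
Undoing it on cqbti: c−10=s, q−2=o, b−10=r, t−2=r, i−10=y.

sorry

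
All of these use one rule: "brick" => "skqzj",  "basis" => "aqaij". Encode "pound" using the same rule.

The word is reversed, then every letter is shifted forward by 8.
For pound: reverse → dnuop; then shift: d+8=l, n+8=v, u+8=c, o+8=w, p+8=x.

lvcwx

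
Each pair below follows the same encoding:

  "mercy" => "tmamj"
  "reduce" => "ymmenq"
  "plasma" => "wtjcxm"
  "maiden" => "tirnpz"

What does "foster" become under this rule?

Each letter shifts forward by (position + 7), i.e. 7, 8, 9, … — the shift grows by one for each successive letter.
Applying it to foster: f+7=m, o+8=w, s+9=b, t+10=d, e+11=p, r+12=d.

mwbdpd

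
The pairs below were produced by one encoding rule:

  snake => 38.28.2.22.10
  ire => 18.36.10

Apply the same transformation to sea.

38.10.2

s(#19)→38 and n(#14)→28: differences scale by 2, so n = 2·pos + 0. Each letter becomes 2×(its alphabet position, a=1..z=26).
For sea: s=19→38, e=5→10, a=1→2.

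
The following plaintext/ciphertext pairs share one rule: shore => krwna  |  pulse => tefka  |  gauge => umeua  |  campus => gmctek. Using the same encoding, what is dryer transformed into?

dnsan

s(18)→k(10) and h(7)→r(17) fit y≡23x+12 (mod 26); the inverse of 23 mod 26 is 17. This is an affine cipher: with a=0,…,z=25, each position x becomes (23x+12) mod 26.
On dryer: d(3)→23·3+12≡3=d; r(17)→23·17+12≡13=n; y(24)→23·24+12≡18=s; e(4)→23·4+12≡0=a; r(17)→23·17+12≡13=n (all mod 26).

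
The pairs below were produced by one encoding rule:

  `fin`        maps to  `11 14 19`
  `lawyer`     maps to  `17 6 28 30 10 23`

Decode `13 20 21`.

hop

f is letter #6 and maps to 11: an offset of 5. The number is (letter's place in the alphabet, a=1) + 5.
Reversing it on 13 20 21: 13→(13−5)÷1=8=h, 20→(20−5)÷1=15=o, 21→(21−5)÷1=16=p.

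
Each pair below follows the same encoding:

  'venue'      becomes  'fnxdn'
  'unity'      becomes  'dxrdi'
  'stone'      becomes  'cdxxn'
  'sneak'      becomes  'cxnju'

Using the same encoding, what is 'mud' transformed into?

The rule splits by letter class: vowels +9, consonants +10.
Applying it to mud: m(cons)+10=w, u(vowel)+9=d, d(cons)+10=n.

wdn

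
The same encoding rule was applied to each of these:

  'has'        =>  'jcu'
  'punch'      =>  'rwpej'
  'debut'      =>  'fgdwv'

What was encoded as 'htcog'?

Every letter moves 2 places later in the alphabet, wrapping around z→a.
Decoding htcog: h−2=f, t−2=r, c−2=a, o−2=m, g−2=e.

frame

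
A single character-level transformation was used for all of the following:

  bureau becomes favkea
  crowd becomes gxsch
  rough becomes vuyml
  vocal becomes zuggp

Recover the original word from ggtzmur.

caption

It's a Vigenère-style cipher with numeric key [4,6]: position i shifts by key[i mod 2].
Decoding ggtzmur: g−4=c, g−6=a, t−4=p, z−6=t, m−4=i, u−6=o, r−4=n.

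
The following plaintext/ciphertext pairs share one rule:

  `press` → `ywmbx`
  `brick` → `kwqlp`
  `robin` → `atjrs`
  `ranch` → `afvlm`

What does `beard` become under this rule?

kjiai

Shifts by position in press: pos 0: p→y (+9), pos 1: r→w (+5), pos 2: e→m (+8), pos 3: s→b (+9), pos 4: s→x (+5) — repeating every 3. The shifts repeat in a cycle of length 3: positions 0,1,… shift by +9, +5, +8, then the pattern repeats.
Applying it to beard: b+9=k, e+5=j, a+8=i, r+9=a, d+5=i.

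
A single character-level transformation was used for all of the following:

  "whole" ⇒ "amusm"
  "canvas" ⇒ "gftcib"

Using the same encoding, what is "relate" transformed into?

In whole: w→a is +4, h→m is +5, o→u is +6, l→s is +7 — the shift increases by 1 each position. Each letter shifts forward by (position + 4), i.e. 4, 5, 6, … — the shift grows by one for each successive letter.
For relate: r+4=v, e+5=j, l+6=r, a+7=h, t+8=b, e+9=n.

vjrhbn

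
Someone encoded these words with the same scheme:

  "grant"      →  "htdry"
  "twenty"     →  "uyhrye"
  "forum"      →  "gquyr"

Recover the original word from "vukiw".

usher

In grant: g→h is +1, r→t is +2, a→d is +3, n→r is +4 — the shift increases by 1 each position. Letter i (0-indexed) is shifted by i+1, so successive shifts are 1, 2, 3, ….
Decoding vukiw: v−1=u, u−2=s, k−3=h, i−4=e, w−5=r.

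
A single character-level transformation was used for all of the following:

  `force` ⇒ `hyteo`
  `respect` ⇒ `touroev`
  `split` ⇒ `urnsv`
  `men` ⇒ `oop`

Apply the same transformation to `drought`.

ftyeijv

The shift depends on letter class: consonant f→h is +2, but vowel o→y is +10. The rule splits by letter class: vowels +10, consonants +2.
Applying it to drought: d(cons)+2=f, r(cons)+2=t, o(vowel)+10=y, u(vowel)+10=e, g(cons)+2=i, h(cons)+2=j, t(cons)+2=v.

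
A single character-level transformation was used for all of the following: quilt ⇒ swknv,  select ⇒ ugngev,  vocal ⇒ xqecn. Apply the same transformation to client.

enkgpv

Compare letters: q→s is +2, u→w is +2, i→k is +2 — a constant shift. Each letter is shifted forward by 2 in the alphabet (a Caesar shift of +2).
For client: c+2=e, l+2=n, i+2=k, e+2=g, n+2=p, t+2=v.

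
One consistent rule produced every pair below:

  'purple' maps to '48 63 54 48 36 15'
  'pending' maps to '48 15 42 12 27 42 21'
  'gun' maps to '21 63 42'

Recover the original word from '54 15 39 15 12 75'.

remedy

p(#16)→48 and u(#21)→63: differences scale by 3, so n = 3·pos + 0. Each letter becomes 3×(its alphabet position, a=1..z=26).
Reversing it on 54 15 39 15 12 75: 54→(54−0)÷3=18=r, 15→(15−0)÷3=5=e, 39→(39−0)÷3=13=m, 15→(15−0)÷3=5=e, 12→(12−0)÷3=4=d, 75→(75−0)÷3=25=y.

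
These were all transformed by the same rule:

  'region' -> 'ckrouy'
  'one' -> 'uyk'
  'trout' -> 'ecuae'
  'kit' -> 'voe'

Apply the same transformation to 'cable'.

ngmwk

The shift depends on letter class: consonant r→c is +11, but vowel e→k is +6. Two shifts are in play — +6 for a/e/i/o/u, +11 for every other letter.
For cable: c(cons)+11=n, a(vowel)+6=g, b(cons)+11=m, l(cons)+11=w, e(vowel)+6=k.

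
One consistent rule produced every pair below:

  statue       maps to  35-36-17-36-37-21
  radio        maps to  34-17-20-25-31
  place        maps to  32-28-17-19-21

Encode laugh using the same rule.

28-17-37-23-24

Each letter is replaced by its alphabet position (a=1..z=26) + 16.
For laugh: l=12→28, a=1→17, u=21→37, g=7→23, h=8→24.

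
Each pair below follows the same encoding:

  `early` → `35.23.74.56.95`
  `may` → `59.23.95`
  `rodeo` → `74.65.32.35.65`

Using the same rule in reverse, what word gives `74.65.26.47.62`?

e(#5)→35 and a(#1)→23: differences scale by 3, so n = 3·pos + 20. The formula is n = 3×(alphabet index, a=1) + 20.
Decoding 74.65.26.47.62: 74→(74−20)÷3=18=r, 65→(65−20)÷3=15=o, 26→(26−20)÷3=2=b, 47→(47−20)÷3=9=i, 62→(62−20)÷3=14=n.

robin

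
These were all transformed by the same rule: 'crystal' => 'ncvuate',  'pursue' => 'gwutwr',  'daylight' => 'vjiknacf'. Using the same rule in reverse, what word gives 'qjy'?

who

The output letters match the input read backwards, each shifted +2: crystal reversed is latsyrc. The word is reversed, then every letter is shifted forward by 2.
Reversing it on qjy: shift back: q−2=o, j−2=h, y−2=w → ohw; then reverse → who.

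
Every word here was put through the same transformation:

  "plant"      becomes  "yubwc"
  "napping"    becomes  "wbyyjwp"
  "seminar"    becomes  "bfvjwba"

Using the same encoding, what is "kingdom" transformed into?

The shift depends on letter class: consonant p→y is +9, but vowel a→b is +1. The rule splits by letter class: vowels +1, consonants +9.
For kingdom: k(cons)+9=t, i(vowel)+1=j, n(cons)+9=w, g(cons)+9=p, d(cons)+9=m, o(vowel)+1=p, m(cons)+9=v.

tjwpmpv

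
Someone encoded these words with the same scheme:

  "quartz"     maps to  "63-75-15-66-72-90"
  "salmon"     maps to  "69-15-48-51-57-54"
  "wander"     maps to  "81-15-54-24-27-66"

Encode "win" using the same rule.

With a=1..z=26, the number is 3·pos + 12.
Applying it to win: w=23→81, i=9→39, n=14→54.

81-39-54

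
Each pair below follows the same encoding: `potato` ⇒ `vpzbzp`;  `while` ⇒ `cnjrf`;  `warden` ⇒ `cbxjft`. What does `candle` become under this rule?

ibtjrf

The shift depends on letter class: consonant p→v is +6, but vowel o→p is +1. Vowels shift forward by 1 and consonants shift forward by 6.
Applying it to candle: c(cons)+6=i, a(vowel)+1=b, n(cons)+6=t, d(cons)+6=j, l(cons)+6=r, e(vowel)+1=f.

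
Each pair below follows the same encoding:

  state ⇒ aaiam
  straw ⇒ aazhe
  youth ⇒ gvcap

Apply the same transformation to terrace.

Shifts by position in state: pos 0: s→a (+8), pos 1: t→a (+7), pos 2: a→i (+8), pos 3: t→a (+7) — repeating every 2. The shifts repeat in a cycle of length 2: positions 0,1,… shift by +8, +7, then the pattern repeats.
For terrace: t+8=b, e+7=l, r+8=z, r+7=y, a+8=i, c+7=j, e+8=m.

blzyijm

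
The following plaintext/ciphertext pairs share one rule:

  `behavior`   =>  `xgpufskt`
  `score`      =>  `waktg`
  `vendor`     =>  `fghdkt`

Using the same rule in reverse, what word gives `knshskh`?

opinion

Treating letters as 0–25, the rule is x ↦ 3x + 20 (mod 26).
Undoing it on knshskh: k(10)→9·(10−20)≡14=o; n(13)→9·(13−20)≡15=p; s(18)→9·(18−20)≡8=i; h(7)→9·(7−20)≡13=n; s(18)→9·(18−20)≡8=i; k(10)→9·(10−20)≡14=o; h(7)→9·(7−20)≡13=n (all mod 26).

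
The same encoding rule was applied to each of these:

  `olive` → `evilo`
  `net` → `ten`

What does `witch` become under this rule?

hctiw

The output letters match the input read backwards: olive reversed is evilo. It's just the letters in reverse order.
For witch: reverse → hctiw.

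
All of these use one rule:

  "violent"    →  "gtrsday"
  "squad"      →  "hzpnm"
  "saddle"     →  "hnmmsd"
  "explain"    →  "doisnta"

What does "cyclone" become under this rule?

vfvsrad

v(21)→g(6) and i(8)→t(19) fit y≡17x+13 (mod 26); the inverse of 17 mod 26 is 23. Each letter's alphabet position (a=0..z=25) is mapped through 17·x+13 mod 26 — an affine cipher.
Applying it to cyclone: c(2)→17·2+13≡21=v; y(24)→17·24+13≡5=f; c(2)→17·2+13≡21=v; l(11)→17·11+13≡18=s; o(14)→17·14+13≡17=r; n(13)→17·13+13≡0=a; e(4)→17·4+13≡3=d (all mod 26).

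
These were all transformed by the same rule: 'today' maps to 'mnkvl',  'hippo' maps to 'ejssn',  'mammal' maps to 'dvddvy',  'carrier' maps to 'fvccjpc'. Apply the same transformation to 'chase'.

fevhp

t(19)→m(12) and o(14)→n(13) fit y≡5x+21 (mod 26); the inverse of 5 mod 26 is 21. Each letter's alphabet position (a=0..z=25) is mapped through 5·x+21 mod 26 — an affine cipher.
Applying it to chase: c(2)→5·2+21≡5=f; h(7)→5·7+21≡4=e; a(0)→5·0+21≡21=v; s(18)→5·18+21≡7=h; e(4)→5·4+21≡15=p (all mod 26).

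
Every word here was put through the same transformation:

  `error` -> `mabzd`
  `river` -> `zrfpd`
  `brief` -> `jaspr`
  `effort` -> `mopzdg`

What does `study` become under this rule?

aceok

In error: e→m is +8, r→a is +9, r→b is +10, o→z is +11 — the shift increases by 1 each position. The shift increases by 1 at each position, starting from +8: 8, 9, 10, ….
For study: s+8=a, t+9=c, u+10=e, d+11=o, y+12=k.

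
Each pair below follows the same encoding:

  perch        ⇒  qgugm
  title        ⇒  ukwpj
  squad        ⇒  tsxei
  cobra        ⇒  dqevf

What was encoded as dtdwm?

crash

In perch: p→q is +1, e→g is +2, r→u is +3, c→g is +4 — the shift increases by 1 each position. Letter i (0-indexed) is shifted by i+1, so successive shifts are 1, 2, 3, ….
Undoing it on dtdwm: d−1=c, t−2=r, d−3=a, w−4=s, m−5=h.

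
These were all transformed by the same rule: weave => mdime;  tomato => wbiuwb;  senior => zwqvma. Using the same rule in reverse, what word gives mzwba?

The output letters match the input read backwards, each shifted +8: weave reversed is evaew. Read the word backwards and shift each letter +8.
Decoding mzwba: shift back: m−8=e, z−8=r, w−8=o, b−8=t, a−8=s → erots; then reverse → store.

store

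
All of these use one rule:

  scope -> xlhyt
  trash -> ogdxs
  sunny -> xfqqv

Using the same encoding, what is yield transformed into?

This is an affine cipher: with a=0,…,z=25, each position x becomes (17x+3) mod 26.
On yield: y(24)→17·24+3≡21=v; i(8)→17·8+3≡9=j; e(4)→17·4+3≡19=t; l(11)→17·11+3≡8=i; d(3)→17·3+3≡2=c (all mod 26).

vjtic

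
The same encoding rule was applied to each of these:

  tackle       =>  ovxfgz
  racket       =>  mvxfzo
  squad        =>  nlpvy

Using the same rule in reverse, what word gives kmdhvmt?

primary

Compare letters: t→o is +21, a→v is +21, c→x is +21 — a constant shift. Every letter moves 21 places later in the alphabet, wrapping around z→a.
Decoding kmdhvmt: k−21=p, m−21=r, d−21=i, h−21=m, v−21=a, m−21=r, t−21=y.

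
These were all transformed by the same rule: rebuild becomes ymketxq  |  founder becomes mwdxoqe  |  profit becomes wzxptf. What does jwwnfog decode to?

conduct

In rebuild: r→y is +7, e→m is +8, b→k is +9, u→e is +10 — the shift increases by 1 each position. Each letter shifts forward by (position + 7), i.e. 7, 8, 9, … — the shift grows by one for each successive letter.
Undoing it on jwwnfog: j−7=c, w−8=o, w−9=n, n−10=d, f−11=u, o−12=c, g−13=t.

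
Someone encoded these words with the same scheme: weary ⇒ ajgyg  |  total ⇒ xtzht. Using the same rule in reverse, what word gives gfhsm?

In weary: w→a is +4, e→j is +5, a→g is +6, r→y is +7 — the shift increases by 1 each position. The shift increases by 1 at each position, starting from +4: 4, 5, 6, ….
Decoding gfhsm: g−4=c, f−5=a, h−6=b, s−7=l, m−8=e.

cable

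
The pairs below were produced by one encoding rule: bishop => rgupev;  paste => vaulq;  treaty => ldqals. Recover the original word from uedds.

sorry

b(1)→r(17) and i(8)→g(6) fit y≡17x+0 (mod 26); the inverse of 17 mod 26 is 23. This is an affine cipher: with a=0,…,z=25, each position x becomes (17x+0) mod 26.
Decoding uedds: u(20)→23·(20−0)≡18=s; e(4)→23·(4−0)≡14=o; d(3)→23·(3−0)≡17=r; d(3)→23·(3−0)≡17=r; s(18)→23·(18−0)≡24=y (all mod 26).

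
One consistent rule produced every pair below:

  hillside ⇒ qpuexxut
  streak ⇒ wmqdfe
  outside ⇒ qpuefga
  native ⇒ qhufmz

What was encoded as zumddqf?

terrain

The output letters match the input read backwards, each shifted +12: hillside reversed is edisllih. The word is reversed, then every letter is shifted forward by 12.
Decoding zumddqf: shift back: z−12=n, u−12=i, m−12=a, d−12=r, d−12=r, q−12=e, f−12=t → niarret; then reverse → terrain.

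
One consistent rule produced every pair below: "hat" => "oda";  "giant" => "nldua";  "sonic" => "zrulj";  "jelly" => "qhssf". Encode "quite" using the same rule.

xxlah

The shift depends on letter class: consonant h→o is +7, but vowel a→d is +3. The rule splits by letter class: vowels +3, consonants +7.
On quite: q(cons)+7=x, u(vowel)+3=x, i(vowel)+3=l, t(cons)+7=a, e(vowel)+3=h.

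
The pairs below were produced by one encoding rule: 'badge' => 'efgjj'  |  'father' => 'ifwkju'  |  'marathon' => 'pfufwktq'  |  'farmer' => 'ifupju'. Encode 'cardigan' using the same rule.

ffugnjfq

The shift depends on letter class: consonant b→e is +3, but vowel a→f is +5. Two shifts are in play — +5 for a/e/i/o/u, +3 for every other letter.
On cardigan: c(cons)+3=f, a(vowel)+5=f, r(cons)+3=u, d(cons)+3=g, i(vowel)+5=n, g(cons)+3=j, a(vowel)+5=f, n(cons)+3=q.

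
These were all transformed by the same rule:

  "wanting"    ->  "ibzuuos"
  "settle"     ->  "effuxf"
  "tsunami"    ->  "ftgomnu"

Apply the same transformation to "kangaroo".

Shifts by position in wanting: pos 0: w→i (+12), pos 1: a→b (+1), pos 2: n→z (+12), pos 3: t→u (+1) — repeating every 2. It's a Vigenère-style cipher with numeric key [12,1]: position i shifts by key[i mod 2].
For kangaroo: k+12=w, a+1=b, n+12=z, g+1=h, a+12=m, r+1=s, o+12=a, o+1=p.

wbzhmsap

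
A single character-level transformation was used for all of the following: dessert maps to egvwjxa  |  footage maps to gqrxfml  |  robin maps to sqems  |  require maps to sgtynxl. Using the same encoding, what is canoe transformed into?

In dessert: d→e is +1, e→g is +2, s→v is +3, s→w is +4 — the shift increases by 1 each position. The shift increases by 1 at each position, starting from +1: 1, 2, 3, ….
Applying it to canoe: c+1=d, a+2=c, n+3=q, o+4=s, e+5=j.

dcqsj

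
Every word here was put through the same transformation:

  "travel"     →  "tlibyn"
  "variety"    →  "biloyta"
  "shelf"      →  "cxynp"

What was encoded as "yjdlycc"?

Each letter's alphabet position (a=0..z=25) is mapped through 17·x+8 mod 26 — an affine cipher.
Undoing it on yjdlycc: y(24)→23·(24−8)≡4=e; j(9)→23·(9−8)≡23=x; d(3)→23·(3−8)≡15=p; l(11)→23·(11−8)≡17=r; y(24)→23·(24−8)≡4=e; c(2)→23·(2−8)≡18=s; c(2)→23·(2−8)≡18=s (all mod 26).

express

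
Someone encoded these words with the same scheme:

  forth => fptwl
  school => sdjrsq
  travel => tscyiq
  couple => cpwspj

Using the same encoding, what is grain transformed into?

gsclr

In forth: f→f is +0, o→p is +1, r→t is +2, t→w is +3 — the shift increases by 1 each position. Each letter shifts forward by its position index (0, 1, 2, …) — the shift grows by one for each successive letter.
For grain: g+0=g, r+1=s, a+2=c, i+3=l, n+4=r.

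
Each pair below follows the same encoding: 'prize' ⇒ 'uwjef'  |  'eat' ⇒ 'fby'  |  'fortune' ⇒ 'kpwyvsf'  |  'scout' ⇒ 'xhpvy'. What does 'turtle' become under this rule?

yvwyqf

The shift depends on letter class: consonant p→u is +5, but vowel i→j is +1. Vowels shift forward by 1 and consonants shift forward by 5.
For turtle: t(cons)+5=y, u(vowel)+1=v, r(cons)+5=w, t(cons)+5=y, l(cons)+5=q, e(vowel)+1=f.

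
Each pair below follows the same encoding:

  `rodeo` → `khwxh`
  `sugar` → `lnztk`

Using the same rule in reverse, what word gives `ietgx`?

This is a Caesar cipher with shift 19.
Decoding ietgx: i−19=p, e−19=l, t−19=a, g−19=n, x−19=e.

plane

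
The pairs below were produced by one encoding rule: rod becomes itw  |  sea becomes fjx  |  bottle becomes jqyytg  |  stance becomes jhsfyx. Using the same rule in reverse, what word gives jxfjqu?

The output letters match the input read backwards, each shifted +5: rod reversed is dor. Read the word backwards and shift each letter +5.
Reversing it on jxfjqu: shift back: j−5=e, x−5=s, f−5=a, j−5=e, q−5=l, u−5=p → esaelp; then reverse → please.

please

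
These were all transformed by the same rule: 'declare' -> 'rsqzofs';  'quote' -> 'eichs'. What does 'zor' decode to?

This is a Caesar cipher with shift 14.
Reversing it on zor: z−14=l, o−14=a, r−14=d.

lad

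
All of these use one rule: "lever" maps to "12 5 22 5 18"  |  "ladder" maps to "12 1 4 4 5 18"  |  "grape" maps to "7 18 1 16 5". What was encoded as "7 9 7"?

gig

Each letter is replaced by its alphabet position (a=1, b=2, …, z=26).
Reversing it on 7 9 7: 7=g, 9=i, 7=g.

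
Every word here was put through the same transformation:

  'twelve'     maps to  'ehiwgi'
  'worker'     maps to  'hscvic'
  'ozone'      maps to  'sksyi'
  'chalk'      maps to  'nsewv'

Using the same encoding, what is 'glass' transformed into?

rwedd

The shift depends on letter class: consonant t→e is +11, but vowel e→i is +4. Vowels shift forward by 4 and consonants shift forward by 11.
Applying it to glass: g(cons)+11=r, l(cons)+11=w, a(vowel)+4=e, s(cons)+11=d, s(cons)+11=d.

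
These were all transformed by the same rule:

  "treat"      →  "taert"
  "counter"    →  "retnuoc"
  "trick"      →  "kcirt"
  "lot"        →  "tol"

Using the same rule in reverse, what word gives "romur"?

The output letters match the input read backwards: treat reversed is taert. It's just the letters in reverse order.
Reversing it on romur: then reverse → rumor.

rumor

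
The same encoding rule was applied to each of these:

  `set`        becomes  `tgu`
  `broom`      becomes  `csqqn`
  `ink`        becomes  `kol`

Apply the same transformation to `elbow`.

gmcqx

The shift depends on letter class: consonant s→t is +1, but vowel e→g is +2. The rule splits by letter class: vowels +2, consonants +1.
For elbow: e(vowel)+2=g, l(cons)+1=m, b(cons)+1=c, o(vowel)+2=q, w(cons)+1=x.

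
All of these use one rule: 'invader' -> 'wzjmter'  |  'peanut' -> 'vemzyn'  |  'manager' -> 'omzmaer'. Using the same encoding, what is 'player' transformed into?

vdmqer

i(8)→w(22) and n(13)→z(25) fit y≡11x+12 (mod 26); the inverse of 11 mod 26 is 19. This is an affine cipher: with a=0,…,z=25, each position x becomes (11x+12) mod 26.
Applying it to player: p(15)→11·15+12≡21=v; l(11)→11·11+12≡3=d; a(0)→11·0+12≡12=m; y(24)→11·24+12≡16=q; e(4)→11·4+12≡4=e; r(17)→11·17+12≡17=r (all mod 26).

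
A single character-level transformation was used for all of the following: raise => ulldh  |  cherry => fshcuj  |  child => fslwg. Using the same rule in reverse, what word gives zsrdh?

Shifts by position in raise: pos 0: r→u (+3), pos 1: a→l (+11), pos 2: i→l (+3), pos 3: s→d (+11) — repeating every 2. The shifts repeat in a cycle of length 2: positions 0,1,… shift by +3, +11, then the pattern repeats.
Undoing it on zsrdh: z−3=w, s−11=h, r−3=o, d−11=s, h−3=e.

whose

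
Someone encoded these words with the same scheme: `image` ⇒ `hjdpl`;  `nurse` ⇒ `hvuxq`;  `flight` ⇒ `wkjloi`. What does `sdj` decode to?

The output letters match the input read backwards, each shifted +3: image reversed is egami. The word is reversed, then every letter is shifted forward by 3.
Decoding sdj: shift back: s−3=p, d−3=a, j−3=g → pag; then reverse → gap.

gap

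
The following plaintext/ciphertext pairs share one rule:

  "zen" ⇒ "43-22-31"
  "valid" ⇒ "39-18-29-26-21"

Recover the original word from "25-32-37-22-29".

The number is (letter's place in the alphabet, a=1) + 17.
Undoing it on 25-32-37-22-29: 25→(25−17)÷1=8=h, 32→(32−17)÷1=15=o, 37→(37−17)÷1=20=t, 22→(22−17)÷1=5=e, 29→(29−17)÷1=12=l.

hotel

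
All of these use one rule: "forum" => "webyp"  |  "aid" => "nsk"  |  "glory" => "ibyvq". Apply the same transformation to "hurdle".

ovnber

The output letters match the input read backwards, each shifted +10: forum reversed is murof. Read the word backwards and shift each letter +10.
For hurdle: reverse → eldruh; then shift: e+10=o, l+10=v, d+10=n, r+10=b, u+10=e, h+10=r.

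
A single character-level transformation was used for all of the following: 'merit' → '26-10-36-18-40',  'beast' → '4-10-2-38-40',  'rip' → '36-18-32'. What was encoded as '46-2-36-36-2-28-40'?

warrant

m(#13)→26 and e(#5)→10: differences scale by 2, so n = 2·pos + 0. The formula is n = 2×(alphabet index, a=1).
Decoding 46-2-36-36-2-28-40: 46→(46−0)÷2=23=w, 2→(2−0)÷2=1=a, 36→(36−0)÷2=18=r, 36→(36−0)÷2=18=r, 2→(2−0)÷2=1=a, 28→(28−0)÷2=14=n, 40→(40−0)÷2=20=t.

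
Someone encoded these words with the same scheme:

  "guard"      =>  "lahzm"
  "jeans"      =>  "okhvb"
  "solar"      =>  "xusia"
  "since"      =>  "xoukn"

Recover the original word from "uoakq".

In guard: g→l is +5, u→a is +6, a→h is +7, r→z is +8 — the shift increases by 1 each position. Each letter shifts forward by (position + 5), i.e. 5, 6, 7, … — the shift grows by one for each successive letter.
Undoing it on uoakq: u−5=p, o−6=i, a−7=t, k−8=c, q−9=h.

pitch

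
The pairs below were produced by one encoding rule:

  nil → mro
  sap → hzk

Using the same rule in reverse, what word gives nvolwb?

melody

Each pair mirrors across the alphabet (n↔m, i↔r, l↔o): positions sum to 25. Letters are reflected about the middle of the alphabet (position → 25−position): Atbash.
Undoing it on nvolwb: n↔m, v↔e, o↔l, l↔o, w↔d, b↔y.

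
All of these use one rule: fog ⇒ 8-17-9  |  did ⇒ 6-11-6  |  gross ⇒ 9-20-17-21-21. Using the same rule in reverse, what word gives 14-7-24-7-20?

lever

f is letter #6 and maps to 8: an offset of 2. The number is (letter's place in the alphabet, a=1) + 2.
Decoding 14-7-24-7-20: 14→(14−2)÷1=12=l, 7→(7−2)÷1=5=e, 24→(24−2)÷1=22=v, 7→(7−2)÷1=5=e, 20→(20−2)÷1=18=r.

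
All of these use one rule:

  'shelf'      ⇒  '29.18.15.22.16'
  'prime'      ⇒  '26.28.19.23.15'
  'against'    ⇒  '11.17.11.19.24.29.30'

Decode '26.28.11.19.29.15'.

Letters become their 1-based position plus 10 (so a→11, b→12, …).
Undoing it on 26.28.11.19.29.15: 26→(26−10)÷1=16=p, 28→(28−10)÷1=18=r, 11→(11−10)÷1=1=a, 19→(19−10)÷1=9=i, 29→(29−10)÷1=19=s, 15→(15−10)÷1=5=e.

praise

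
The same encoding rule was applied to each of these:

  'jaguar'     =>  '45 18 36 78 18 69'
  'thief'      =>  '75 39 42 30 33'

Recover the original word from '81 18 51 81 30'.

j(#10)→45 and a(#1)→18: differences scale by 3, so n = 3·pos + 15. Each letter becomes 3×(its alphabet position, a=1..z=26) + 15.
Decoding 81 18 51 81 30: 81→(81−15)÷3=22=v, 18→(18−15)÷3=1=a, 51→(51−15)÷3=12=l, 81→(81−15)÷3=22=v, 30→(30−15)÷3=5=e.

valve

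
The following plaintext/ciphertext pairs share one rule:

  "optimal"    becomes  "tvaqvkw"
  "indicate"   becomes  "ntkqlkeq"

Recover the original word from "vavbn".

quote

In optimal: o→t is +5, p→v is +6, t→a is +7, i→q is +8 — the shift increases by 1 each position. Letter i (0-indexed) is shifted by i+5, so successive shifts are 5, 6, 7, ….
Decoding vavbn: v−5=q, a−6=u, v−7=o, b−8=t, n−9=e.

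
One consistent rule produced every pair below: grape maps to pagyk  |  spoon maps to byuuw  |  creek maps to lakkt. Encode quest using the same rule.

zakbc

Two shifts are in play — +6 for a/e/i/o/u, +9 for every other letter.
For quest: q(cons)+9=z, u(vowel)+6=a, e(vowel)+6=k, s(cons)+9=b, t(cons)+9=c.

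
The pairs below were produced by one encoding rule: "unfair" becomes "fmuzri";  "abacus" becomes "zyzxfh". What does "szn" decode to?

Letters are reflected about the middle of the alphabet (position → 25−position): Atbash.
Undoing it on szn: s↔h, z↔a, n↔m.

ham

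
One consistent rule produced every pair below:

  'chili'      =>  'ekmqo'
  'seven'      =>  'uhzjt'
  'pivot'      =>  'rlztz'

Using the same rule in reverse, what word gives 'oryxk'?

In chili: c→e is +2, h→k is +3, i→m is +4, l→q is +5 — the shift increases by 1 each position. Each letter shifts forward by (position + 2), i.e. 2, 3, 4, … — the shift grows by one for each successive letter.
Undoing it on oryxk: o−2=m, r−3=o, y−4=u, x−5=s, k−6=e.

mouse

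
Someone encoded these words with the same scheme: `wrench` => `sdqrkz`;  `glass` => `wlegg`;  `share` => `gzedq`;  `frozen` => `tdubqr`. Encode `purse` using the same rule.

This is an affine cipher: with a=0,…,z=25, each position x becomes (3x+4) mod 26.
For purse: p(15)→3·15+4≡23=x; u(20)→3·20+4≡12=m; r(17)→3·17+4≡3=d; s(18)→3·18+4≡6=g; e(4)→3·4+4≡16=q (all mod 26).

xmdgq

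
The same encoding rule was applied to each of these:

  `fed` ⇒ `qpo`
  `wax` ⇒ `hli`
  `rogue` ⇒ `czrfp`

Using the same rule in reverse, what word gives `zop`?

ode

Compare letters: f→q is +11, e→p is +11, d→o is +11 — a constant shift. Each letter is shifted forward by 11 in the alphabet (a Caesar shift of +11).
Reversing it on zop: z−11=o, o−11=d, p−11=e.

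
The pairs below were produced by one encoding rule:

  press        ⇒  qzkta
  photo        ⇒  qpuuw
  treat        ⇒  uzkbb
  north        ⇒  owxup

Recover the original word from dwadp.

couch

Shifts by position in press: pos 0: p→q (+1), pos 1: r→z (+8), pos 2: e→k (+6), pos 3: s→t (+1), pos 4: s→a (+8) — repeating every 3. A repeating key of period 3 is used — shifts +1, +8, +6 over and over.
Undoing it on dwadp: d−1=c, w−8=o, a−6=u, d−1=c, p−8=h.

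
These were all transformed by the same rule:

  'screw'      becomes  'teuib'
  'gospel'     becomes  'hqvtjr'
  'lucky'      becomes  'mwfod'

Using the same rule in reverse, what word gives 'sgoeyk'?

relate

Each letter shifts forward by (position + 1), i.e. 1, 2, 3, … — the shift grows by one for each successive letter.
Reversing it on sgoeyk: s−1=r, g−2=e, o−3=l, e−4=a, y−5=t, k−6=e.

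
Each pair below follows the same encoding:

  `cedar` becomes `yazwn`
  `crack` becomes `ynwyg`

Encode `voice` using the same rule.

rkeya

Compare letters: c→y is +22, e→a is +22, d→z is +22 — a constant shift. It's a constant shift of +22 (ROT22).
For voice: v+22=r, o+22=k, i+22=e, c+22=y, e+22=a.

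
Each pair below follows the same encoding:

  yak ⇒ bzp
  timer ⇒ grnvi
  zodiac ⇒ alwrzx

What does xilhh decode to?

Each letter is replaced by its mirror in the alphabet: a↔z, b↔y, c↔x, and so on (the Atbash cipher).
Undoing it on xilhh: x↔c, i↔r, l↔o, h↔s, h↔s.

cross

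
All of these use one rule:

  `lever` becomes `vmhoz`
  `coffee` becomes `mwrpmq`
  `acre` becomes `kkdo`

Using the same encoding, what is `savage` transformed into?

It's a Vigenère-style cipher with numeric key [10,8,12]: position i shifts by key[i mod 3].
For savage: s+10=c, a+8=i, v+12=h, a+10=k, g+8=o, e+12=q.

cihkoq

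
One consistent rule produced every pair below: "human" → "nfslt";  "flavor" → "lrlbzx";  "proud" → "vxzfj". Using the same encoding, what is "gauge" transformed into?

The shift depends on letter class: consonant h→n is +6, but vowel u→f is +11. Vowels shift forward by 11 and consonants shift forward by 6.
Applying it to gauge: g(cons)+6=m, a(vowel)+11=l, u(vowel)+11=f, g(cons)+6=m, e(vowel)+11=p.

mlfmp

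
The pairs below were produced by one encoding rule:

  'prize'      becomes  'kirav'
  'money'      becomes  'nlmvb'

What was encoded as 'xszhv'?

chase

Each pair mirrors across the alphabet (p↔k, r↔i, i↔r): positions sum to 25. Letters are reflected about the middle of the alphabet (position → 25−position): Atbash.
Undoing it on xszhv: x↔c, s↔h, z↔a, h↔s, v↔e.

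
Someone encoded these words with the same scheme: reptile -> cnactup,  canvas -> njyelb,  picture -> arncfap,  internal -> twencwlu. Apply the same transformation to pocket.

axntpc

Shifts by position in reptile: pos 0: r→c (+11), pos 1: e→n (+9), pos 2: p→a (+11), pos 3: t→c (+9) — repeating every 2. The shifts repeat in a cycle of length 2: positions 0,1,… shift by +11, +9, then the pattern repeats.
Applying it to pocket: p+11=a, o+9=x, c+11=n, k+9=t, e+11=p, t+9=c.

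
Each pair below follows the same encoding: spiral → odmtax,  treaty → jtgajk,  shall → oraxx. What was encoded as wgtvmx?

s(18)→o(14) and p(15)→d(3) fit y≡21x+0 (mod 26); the inverse of 21 mod 26 is 5. Treating letters as 0–25, the rule is x ↦ 21x + 0 (mod 26).
Decoding wgtvmx: w(22)→5·(22−0)≡6=g; g(6)→5·(6−0)≡4=e; t(19)→5·(19−0)≡17=r; v(21)→5·(21−0)≡1=b; m(12)→5·(12−0)≡8=i; x(23)→5·(23−0)≡11=l (all mod 26).

gerbil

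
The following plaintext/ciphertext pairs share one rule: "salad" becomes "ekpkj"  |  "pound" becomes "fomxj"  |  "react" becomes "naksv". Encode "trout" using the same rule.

vnomv

s(18)→e(4) and a(0)→k(10) fit y≡17x+10 (mod 26); the inverse of 17 mod 26 is 23. This is an affine cipher: with a=0,…,z=25, each position x becomes (17x+10) mod 26.
On trout: t(19)→17·19+10≡21=v; r(17)→17·17+10≡13=n; o(14)→17·14+10≡14=o; u(20)→17·20+10≡12=m; t(19)→17·19+10≡21=v (all mod 26).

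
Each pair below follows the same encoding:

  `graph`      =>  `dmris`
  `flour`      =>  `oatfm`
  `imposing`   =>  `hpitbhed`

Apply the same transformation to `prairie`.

Each letter's alphabet position (a=0..z=25) is mapped through 15·x+17 mod 26 — an affine cipher.
Applying it to prairie: p(15)→15·15+17≡8=i; r(17)→15·17+17≡12=m; a(0)→15·0+17≡17=r; i(8)→15·8+17≡7=h; r(17)→15·17+17≡12=m; i(8)→15·8+17≡7=h; e(4)→15·4+17≡25=z (all mod 26).

imrhmhz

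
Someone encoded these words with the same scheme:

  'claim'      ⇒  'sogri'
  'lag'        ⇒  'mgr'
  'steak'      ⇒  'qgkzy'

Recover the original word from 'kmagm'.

The output letters match the input read backwards, each shifted +6: claim reversed is mialc. Two steps: reverse the string, then apply a Caesar shift of +6.
Undoing it on kmagm: shift back: k−6=e, m−6=g, a−6=u, g−6=a, m−6=g → eguag; then reverse → gauge.

gauge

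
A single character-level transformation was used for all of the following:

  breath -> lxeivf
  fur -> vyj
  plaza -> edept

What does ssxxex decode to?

The output letters match the input read backwards, each shifted +4: breath reversed is htaerb. Two steps: reverse the string, then apply a Caesar shift of +4.
Undoing it on ssxxex: shift back: s−4=o, s−4=o, x−4=t, x−4=t, e−4=a, x−4=t → oottat; then reverse → tattoo.

tattoo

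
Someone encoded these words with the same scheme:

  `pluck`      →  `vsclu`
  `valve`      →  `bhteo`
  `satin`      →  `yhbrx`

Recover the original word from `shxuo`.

maple

Each letter shifts forward by (position + 6), i.e. 6, 7, 8, … — the shift grows by one for each successive letter.
Undoing it on shxuo: s−6=m, h−7=a, x−8=p, u−9=l, o−10=e.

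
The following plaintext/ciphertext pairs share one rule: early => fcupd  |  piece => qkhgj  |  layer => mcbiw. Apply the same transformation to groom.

htrsr

In early: e→f is +1, a→c is +2, r→u is +3, l→p is +4 — the shift increases by 1 each position. Each letter shifts forward by (position + 1), i.e. 1, 2, 3, … — the shift grows by one for each successive letter.
For groom: g+1=h, r+2=t, o+3=r, o+4=s, m+5=r.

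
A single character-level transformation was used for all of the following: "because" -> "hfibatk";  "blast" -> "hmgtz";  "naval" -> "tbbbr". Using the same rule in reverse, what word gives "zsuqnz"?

Shifts by position in because: pos 0: b→h (+6), pos 1: e→f (+1), pos 2: c→i (+6), pos 3: a→b (+1) — repeating every 2. The shifts repeat in a cycle of length 2: positions 0,1,… shift by +6, +1, then the pattern repeats.
Undoing it on zsuqnz: z−6=t, s−1=r, u−6=o, q−1=p, n−6=h, z−1=y.

trophy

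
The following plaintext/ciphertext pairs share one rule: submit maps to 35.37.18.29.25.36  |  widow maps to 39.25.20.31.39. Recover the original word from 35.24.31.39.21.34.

shower

Letters become their 1-based position plus 16 (so a→17, b→18, …).
Undoing it on 35.24.31.39.21.34: 35→(35−16)÷1=19=s, 24→(24−16)÷1=8=h, 31→(31−16)÷1=15=o, 39→(39−16)÷1=23=w, 21→(21−16)÷1=5=e, 34→(34−16)÷1=18=r.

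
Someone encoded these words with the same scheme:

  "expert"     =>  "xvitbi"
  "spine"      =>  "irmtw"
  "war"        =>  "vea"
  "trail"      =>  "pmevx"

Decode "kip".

The output letters match the input read backwards, each shifted +4: expert reversed is trepxe. The word is reversed, then every letter is shifted forward by 4.
Undoing it on kip: shift back: k−4=g, i−4=e, p−4=l → gel; then reverse → leg.

leg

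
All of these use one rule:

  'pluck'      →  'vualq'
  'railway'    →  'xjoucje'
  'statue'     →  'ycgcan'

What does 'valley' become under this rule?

bjrukh

The shifts repeat in a cycle of length 2: positions 0,1,… shift by +6, +9, then the pattern repeats.
For valley: v+6=b, a+9=j, l+6=r, l+9=u, e+6=k, y+9=h.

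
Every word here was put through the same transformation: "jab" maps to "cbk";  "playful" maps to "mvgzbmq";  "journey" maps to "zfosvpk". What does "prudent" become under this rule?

uofevsq

Two steps: reverse the string, then apply a Caesar shift of +1.
Applying it to prudent: reverse → tnedurp; then shift: t+1=u, n+1=o, e+1=f, d+1=e, u+1=v, r+1=s, p+1=q.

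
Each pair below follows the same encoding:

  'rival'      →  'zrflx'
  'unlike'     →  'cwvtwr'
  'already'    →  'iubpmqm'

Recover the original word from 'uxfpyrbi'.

movement

In rival: r→z is +8, i→r is +9, v→f is +10, a→l is +11 — the shift increases by 1 each position. The shift increases by 1 at each position, starting from +8: 8, 9, 10, ….
Undoing it on uxfpyrbi: u−8=m, x−9=o, f−10=v, p−11=e, y−12=m, r−13=e, b−14=n, i−15=t.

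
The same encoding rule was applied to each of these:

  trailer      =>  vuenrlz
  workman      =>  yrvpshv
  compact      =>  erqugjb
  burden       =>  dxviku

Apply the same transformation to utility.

wwmqoag

The shift increases by 1 at each position, starting from +2: 2, 3, 4, ….
On utility: u+2=w, t+3=w, i+4=m, l+5=q, i+6=o, t+7=a, y+8=g.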